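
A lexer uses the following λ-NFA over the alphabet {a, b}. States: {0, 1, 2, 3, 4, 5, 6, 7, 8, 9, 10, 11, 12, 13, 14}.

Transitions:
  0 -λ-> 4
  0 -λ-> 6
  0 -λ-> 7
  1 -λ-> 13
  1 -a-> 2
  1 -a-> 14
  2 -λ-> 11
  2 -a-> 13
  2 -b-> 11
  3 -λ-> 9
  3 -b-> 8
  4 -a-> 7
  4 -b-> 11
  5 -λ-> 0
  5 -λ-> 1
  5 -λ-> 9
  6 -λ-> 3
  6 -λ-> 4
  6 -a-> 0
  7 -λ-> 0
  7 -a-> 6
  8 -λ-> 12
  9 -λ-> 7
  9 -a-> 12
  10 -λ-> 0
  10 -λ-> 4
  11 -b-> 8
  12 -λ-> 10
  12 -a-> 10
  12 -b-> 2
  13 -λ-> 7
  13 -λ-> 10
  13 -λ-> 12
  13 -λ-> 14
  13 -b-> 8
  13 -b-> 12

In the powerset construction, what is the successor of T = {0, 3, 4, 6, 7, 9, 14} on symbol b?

{0, 3, 4, 6, 7, 8, 9, 10, 11, 12}

3 on b → {8}.
4 on b → {11}.
No b-transition from 0, 6, 7, 9, 14.
Union after reading b: {8, 11}.
Now take the λ-closure:
From 8 via λ: add 12.
From 12 via λ: add 10.
From 10 via λ: add 0, 4.
From 0 via λ: add 6, 7.
From 6 via λ: add 3.
From 3 via λ: add 9.
No new states can be added; the closed set is {0, 3, 4, 6, 7, 8, 9, 10, 11, 12}.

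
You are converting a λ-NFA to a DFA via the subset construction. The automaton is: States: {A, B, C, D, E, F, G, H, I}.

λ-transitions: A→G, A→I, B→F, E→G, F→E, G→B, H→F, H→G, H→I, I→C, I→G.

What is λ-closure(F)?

{B, E, F, G}

Start with {F}.
From F via λ: add E.
From E via λ: add G.
From G via λ: add B.
No new states can be added; the closed set is {B, E, F, G}.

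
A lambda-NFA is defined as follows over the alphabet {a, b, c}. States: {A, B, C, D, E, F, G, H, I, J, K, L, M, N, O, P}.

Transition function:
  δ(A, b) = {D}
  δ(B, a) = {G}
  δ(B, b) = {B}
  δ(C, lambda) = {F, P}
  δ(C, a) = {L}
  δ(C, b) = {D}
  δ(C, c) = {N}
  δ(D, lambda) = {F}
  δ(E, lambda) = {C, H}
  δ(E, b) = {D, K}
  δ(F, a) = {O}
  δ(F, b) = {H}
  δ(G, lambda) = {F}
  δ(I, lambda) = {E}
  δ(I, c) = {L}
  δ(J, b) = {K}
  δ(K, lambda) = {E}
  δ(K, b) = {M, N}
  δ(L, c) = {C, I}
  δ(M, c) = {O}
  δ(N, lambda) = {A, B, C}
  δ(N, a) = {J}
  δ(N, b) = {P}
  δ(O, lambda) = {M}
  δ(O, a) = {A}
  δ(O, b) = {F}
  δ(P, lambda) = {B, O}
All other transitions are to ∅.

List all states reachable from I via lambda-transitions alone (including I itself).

{B, C, E, F, H, I, M, O, P}

Start with {I}.
From I via lambda: add E.
From E via lambda: add C, H.
From C via lambda: add F, P.
From P via lambda: add B, O.
From O via lambda: add M.
No new states can be added; the closed set is {B, C, E, F, H, I, M, O, P}.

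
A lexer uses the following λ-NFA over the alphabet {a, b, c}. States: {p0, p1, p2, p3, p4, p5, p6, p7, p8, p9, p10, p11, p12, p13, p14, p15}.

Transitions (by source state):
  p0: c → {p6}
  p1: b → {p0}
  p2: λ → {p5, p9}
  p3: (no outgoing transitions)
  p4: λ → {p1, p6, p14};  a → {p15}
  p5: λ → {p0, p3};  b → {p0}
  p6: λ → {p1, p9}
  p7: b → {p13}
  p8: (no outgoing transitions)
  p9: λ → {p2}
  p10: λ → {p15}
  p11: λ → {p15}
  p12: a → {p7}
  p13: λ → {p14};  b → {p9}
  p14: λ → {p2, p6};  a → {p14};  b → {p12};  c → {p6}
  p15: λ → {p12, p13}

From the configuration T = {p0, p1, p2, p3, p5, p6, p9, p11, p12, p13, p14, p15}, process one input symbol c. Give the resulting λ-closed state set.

{p0, p1, p2, p3, p5, p6, p9}

p0 on c → {p6}.
p14 on c → {p6}.
No c-transition from p1, p2, p3, p5, p6, p9, p11, p12, p13, p15.
Union after reading c: {p6}.
Now take the λ-closure:
From p6 via λ: add p1, p9.
From p9 via λ: add p2.
From p2 via λ: add p5.
From p5 via λ: add p0, p3.
No new states can be added; the closed set is {p0, p1, p2, p3, p5, p6, p9}.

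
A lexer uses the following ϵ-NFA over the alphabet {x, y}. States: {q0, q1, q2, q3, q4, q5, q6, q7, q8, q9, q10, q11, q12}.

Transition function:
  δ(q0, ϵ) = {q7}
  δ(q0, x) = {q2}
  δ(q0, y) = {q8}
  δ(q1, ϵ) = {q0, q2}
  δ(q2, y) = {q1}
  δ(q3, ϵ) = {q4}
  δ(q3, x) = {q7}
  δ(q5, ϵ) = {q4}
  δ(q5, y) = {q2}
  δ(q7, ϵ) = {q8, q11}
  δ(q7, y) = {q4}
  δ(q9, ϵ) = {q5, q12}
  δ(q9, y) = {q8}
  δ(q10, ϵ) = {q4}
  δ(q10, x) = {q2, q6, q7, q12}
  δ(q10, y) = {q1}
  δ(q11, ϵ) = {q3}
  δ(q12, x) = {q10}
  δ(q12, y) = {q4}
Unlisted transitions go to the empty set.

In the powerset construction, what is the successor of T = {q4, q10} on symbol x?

{q2, q3, q4, q6, q7, q8, q11, q12}

q10 on x → {q2, q6, q7, q12}.
No x-transition from q4.
Union after reading x: {q2, q6, q7, q12}.
Now take the ϵ-closure:
From q7 via ϵ: add q8, q11.
From q11 via ϵ: add q3.
From q3 via ϵ: add q4.
No new states can be added; the closed set is {q2, q3, q4, q6, q7, q8, q11, q12}.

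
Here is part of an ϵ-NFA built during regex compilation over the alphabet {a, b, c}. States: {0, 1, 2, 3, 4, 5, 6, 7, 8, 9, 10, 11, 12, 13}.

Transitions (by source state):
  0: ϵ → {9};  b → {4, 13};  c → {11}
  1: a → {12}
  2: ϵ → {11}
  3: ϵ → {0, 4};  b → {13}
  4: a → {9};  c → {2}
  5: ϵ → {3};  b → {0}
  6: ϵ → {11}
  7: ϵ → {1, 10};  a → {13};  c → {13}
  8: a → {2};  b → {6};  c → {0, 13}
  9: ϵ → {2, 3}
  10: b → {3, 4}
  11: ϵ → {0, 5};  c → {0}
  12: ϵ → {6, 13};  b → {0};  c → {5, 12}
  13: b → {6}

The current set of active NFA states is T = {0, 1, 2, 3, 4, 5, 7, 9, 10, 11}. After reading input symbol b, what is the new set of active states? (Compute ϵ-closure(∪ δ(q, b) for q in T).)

0 on b → {4, 13}.
3 on b → {13}.
5 on b → {0}.
10 on b → {3, 4}.
No b-transition from 1, 2, 4, 7, 9, 11.
Union after reading b: {0, 3, 4, 13}.
Now take the ϵ-closure:
From 0 via ϵ: add 9.
From 9 via ϵ: add 2.
From 2 via ϵ: add 11.
From 11 via ϵ: add 5.
No new states can be added; the closed set is {0, 2, 3, 4, 5, 9, 11, 13}.

{0, 2, 3, 4, 5, 9, 11, 13}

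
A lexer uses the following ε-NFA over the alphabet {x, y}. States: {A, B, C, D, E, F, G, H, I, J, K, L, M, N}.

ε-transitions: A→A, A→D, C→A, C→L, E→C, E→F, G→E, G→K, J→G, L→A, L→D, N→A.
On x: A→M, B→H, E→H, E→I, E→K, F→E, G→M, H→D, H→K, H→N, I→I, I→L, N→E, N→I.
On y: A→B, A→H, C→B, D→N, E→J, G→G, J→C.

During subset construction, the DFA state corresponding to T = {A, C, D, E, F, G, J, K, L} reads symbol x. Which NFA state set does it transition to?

{A, C, D, E, F, H, I, K, L, M}

A on x → {M}.
E on x → {H, I, K}.
F on x → {E}.
G on x → {M}.
No x-transition from C, D, J, K, L.
Union after reading x: {E, H, I, K, M}.
Now take the ε-closure:
From E via ε: add C, F.
From C via ε: add A, L.
From A via ε: add D.
No new states can be added; the closed set is {A, C, D, E, F, H, I, K, L, M}.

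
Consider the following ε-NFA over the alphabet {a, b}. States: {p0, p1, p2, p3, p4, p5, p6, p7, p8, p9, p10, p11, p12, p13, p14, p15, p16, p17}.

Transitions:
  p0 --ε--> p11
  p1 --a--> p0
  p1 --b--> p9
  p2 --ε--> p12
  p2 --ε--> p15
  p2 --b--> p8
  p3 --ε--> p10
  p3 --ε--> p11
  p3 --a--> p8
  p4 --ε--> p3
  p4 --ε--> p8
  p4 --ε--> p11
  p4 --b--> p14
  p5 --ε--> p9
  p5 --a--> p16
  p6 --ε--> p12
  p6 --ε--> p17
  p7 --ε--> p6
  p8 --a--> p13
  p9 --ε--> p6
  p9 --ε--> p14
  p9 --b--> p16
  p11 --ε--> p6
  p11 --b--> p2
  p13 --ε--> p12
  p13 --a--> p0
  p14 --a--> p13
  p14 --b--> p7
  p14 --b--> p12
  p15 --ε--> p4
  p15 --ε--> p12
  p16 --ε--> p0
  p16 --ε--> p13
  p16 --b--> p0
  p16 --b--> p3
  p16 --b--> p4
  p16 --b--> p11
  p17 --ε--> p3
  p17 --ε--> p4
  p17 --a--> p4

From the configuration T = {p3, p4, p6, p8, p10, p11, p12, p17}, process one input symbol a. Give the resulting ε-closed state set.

{p3, p4, p6, p8, p10, p11, p12, p13, p17}

p3 on a → {p8}.
p8 on a → {p13}.
p17 on a → {p4}.
No a-transition from p4, p6, p10, p11, p12.
Union after reading a: {p4, p8, p13}.
Now take the ε-closure:
From p4 via ε: add p3, p11.
From p13 via ε: add p12.
From p3 via ε: add p10.
From p11 via ε: add p6.
From p6 via ε: add p17.
No new states can be added; the closed set is {p3, p4, p6, p8, p10, p11, p12, p13, p17}.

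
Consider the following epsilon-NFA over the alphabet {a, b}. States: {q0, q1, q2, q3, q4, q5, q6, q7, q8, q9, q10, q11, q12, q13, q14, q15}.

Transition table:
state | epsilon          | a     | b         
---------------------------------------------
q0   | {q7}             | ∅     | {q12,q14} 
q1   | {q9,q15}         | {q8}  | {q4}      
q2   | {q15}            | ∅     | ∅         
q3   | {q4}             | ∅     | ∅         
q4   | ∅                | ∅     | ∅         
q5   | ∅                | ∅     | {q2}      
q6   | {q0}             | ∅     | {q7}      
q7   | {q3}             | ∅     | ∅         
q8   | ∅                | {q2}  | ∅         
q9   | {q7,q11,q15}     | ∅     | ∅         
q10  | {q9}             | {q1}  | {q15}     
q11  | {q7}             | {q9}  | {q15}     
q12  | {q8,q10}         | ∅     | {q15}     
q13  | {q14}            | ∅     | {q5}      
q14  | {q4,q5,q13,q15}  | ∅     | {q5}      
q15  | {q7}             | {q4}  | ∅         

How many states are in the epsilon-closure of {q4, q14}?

7

Start with {q4, q14}.
From q14 via epsilon: add q5, q13, q15.
From q15 via epsilon: add q7.
From q7 via epsilon: add q3.
epsilon-closure = {q3, q4, q5, q7, q13, q14, q15}, which has 7 states.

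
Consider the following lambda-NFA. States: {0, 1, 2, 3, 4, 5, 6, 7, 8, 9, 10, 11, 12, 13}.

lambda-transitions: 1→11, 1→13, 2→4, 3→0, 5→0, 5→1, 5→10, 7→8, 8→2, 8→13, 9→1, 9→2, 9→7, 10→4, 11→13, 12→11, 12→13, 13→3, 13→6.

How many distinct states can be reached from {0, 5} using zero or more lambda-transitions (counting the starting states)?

9

Start with {0, 5}.
From 5 via lambda: add 1, 10.
From 1 via lambda: add 11, 13.
From 10 via lambda: add 4.
From 13 via lambda: add 3, 6.
lambda-closure = {0, 1, 3, 4, 5, 6, 10, 11, 13}, which has 9 states.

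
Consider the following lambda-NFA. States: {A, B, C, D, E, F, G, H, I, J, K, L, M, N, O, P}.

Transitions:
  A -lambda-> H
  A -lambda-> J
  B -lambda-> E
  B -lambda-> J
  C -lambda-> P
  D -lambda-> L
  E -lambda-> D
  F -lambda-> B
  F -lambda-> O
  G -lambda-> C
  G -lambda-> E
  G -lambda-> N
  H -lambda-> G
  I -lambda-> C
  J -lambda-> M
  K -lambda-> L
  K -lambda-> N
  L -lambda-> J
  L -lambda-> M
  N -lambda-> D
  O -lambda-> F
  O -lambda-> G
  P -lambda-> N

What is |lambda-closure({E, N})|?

6

Start with {E, N}.
From E via lambda: add D.
From D via lambda: add L.
From L via lambda: add J, M.
lambda-closure = {D, E, J, L, M, N}, which has 6 states.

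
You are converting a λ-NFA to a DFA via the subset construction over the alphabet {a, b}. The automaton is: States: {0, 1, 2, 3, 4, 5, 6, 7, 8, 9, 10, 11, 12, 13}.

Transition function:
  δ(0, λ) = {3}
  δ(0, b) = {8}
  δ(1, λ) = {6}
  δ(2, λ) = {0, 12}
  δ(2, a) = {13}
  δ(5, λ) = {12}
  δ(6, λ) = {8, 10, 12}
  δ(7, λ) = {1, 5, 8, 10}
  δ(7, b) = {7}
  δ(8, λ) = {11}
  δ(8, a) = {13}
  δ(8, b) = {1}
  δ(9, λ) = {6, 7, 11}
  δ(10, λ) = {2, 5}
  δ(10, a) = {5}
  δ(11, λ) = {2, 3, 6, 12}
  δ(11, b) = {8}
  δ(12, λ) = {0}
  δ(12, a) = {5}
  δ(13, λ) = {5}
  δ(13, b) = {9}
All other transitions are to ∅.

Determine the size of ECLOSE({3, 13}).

Start with {3, 13}.
From 13 via λ: add 5.
From 5 via λ: add 12.
From 12 via λ: add 0.
λ-closure = {0, 3, 5, 12, 13}, which has 5 states.

5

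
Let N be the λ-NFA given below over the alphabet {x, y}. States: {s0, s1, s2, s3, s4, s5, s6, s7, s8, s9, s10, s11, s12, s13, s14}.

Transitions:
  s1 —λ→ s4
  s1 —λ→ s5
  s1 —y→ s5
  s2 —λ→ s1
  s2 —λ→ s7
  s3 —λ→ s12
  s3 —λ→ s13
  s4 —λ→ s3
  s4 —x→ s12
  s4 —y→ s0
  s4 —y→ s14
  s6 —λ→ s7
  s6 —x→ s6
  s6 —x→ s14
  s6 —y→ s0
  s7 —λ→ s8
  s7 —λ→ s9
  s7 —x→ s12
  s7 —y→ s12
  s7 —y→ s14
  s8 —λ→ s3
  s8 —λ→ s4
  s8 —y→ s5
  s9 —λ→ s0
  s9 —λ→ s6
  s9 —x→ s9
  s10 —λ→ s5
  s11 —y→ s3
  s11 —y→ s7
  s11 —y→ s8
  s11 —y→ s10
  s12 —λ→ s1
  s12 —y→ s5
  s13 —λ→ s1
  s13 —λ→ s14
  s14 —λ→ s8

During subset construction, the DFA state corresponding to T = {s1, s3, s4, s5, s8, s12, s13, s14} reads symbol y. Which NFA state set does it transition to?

{s0, s1, s3, s4, s5, s8, s12, s13, s14}

s1 on y → {s5}.
s4 on y → {s0, s14}.
s8 on y → {s5}.
s12 on y → {s5}.
No y-transition from s3, s5, s13, s14.
Union after reading y: {s0, s5, s14}.
Now take the λ-closure:
From s14 via λ: add s8.
From s8 via λ: add s3, s4.
From s3 via λ: add s12, s13.
From s12 via λ: add s1.
No new states can be added; the closed set is {s0, s1, s3, s4, s5, s8, s12, s13, s14}.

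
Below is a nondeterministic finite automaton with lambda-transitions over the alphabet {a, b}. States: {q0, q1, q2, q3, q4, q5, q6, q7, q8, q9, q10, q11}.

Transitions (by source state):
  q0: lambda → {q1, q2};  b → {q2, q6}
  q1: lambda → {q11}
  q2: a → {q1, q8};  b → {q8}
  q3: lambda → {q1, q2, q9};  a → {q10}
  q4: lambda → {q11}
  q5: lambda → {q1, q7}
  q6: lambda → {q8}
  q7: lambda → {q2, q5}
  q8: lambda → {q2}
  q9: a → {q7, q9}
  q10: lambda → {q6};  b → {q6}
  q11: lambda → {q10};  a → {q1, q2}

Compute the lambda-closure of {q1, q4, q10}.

Start with {q1, q4, q10}.
From q1 via lambda: add q11.
From q10 via lambda: add q6.
From q6 via lambda: add q8.
From q8 via lambda: add q2.
No new states can be added; the closed set is {q1, q2, q4, q6, q8, q10, q11}.

{q1, q2, q4, q6, q8, q10, q11}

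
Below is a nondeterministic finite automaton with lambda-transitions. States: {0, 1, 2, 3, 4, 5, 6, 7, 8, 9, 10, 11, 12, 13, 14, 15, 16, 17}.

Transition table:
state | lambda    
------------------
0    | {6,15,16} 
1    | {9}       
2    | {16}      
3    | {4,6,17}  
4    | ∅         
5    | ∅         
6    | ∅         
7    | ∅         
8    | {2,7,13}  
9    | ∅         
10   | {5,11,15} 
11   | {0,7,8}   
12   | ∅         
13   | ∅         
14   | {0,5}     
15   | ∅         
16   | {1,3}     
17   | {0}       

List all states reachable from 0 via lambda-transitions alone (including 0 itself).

Start with {0}.
From 0 via lambda: add 6, 15, 16.
From 16 via lambda: add 1, 3.
From 1 via lambda: add 9.
From 3 via lambda: add 4, 17.
No new states can be added; the closed set is {0, 1, 3, 4, 6, 9, 15, 16, 17}.

{0, 1, 3, 4, 6, 9, 15, 16, 17}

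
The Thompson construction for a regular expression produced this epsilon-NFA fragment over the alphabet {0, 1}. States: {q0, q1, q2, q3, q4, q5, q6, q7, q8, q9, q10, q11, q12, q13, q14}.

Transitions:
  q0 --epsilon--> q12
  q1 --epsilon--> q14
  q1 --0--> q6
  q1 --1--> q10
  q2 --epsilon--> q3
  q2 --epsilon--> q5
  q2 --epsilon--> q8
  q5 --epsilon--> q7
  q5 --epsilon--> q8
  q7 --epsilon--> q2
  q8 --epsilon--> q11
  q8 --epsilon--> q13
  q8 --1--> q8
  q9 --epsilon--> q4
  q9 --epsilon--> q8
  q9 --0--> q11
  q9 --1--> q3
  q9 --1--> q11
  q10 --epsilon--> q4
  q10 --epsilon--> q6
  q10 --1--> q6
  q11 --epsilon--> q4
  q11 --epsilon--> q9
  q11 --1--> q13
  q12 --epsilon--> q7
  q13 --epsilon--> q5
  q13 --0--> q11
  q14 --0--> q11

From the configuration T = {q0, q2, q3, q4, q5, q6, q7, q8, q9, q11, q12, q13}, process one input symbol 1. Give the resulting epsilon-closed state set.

q8 on 1 → {q8}.
q9 on 1 → {q3, q11}.
q11 on 1 → {q13}.
No 1-transition from q0, q2, q3, q4, q5, q6, q7, q12, q13.
Union after reading 1: {q3, q8, q11, q13}.
Now take the epsilon-closure:
From q11 via epsilon: add q4, q9.
From q13 via epsilon: add q5.
From q5 via epsilon: add q7.
From q7 via epsilon: add q2.
No new states can be added; the closed set is {q2, q3, q4, q5, q7, q8, q9, q11, q13}.

{q2, q3, q4, q5, q7, q8, q9, q11, q13}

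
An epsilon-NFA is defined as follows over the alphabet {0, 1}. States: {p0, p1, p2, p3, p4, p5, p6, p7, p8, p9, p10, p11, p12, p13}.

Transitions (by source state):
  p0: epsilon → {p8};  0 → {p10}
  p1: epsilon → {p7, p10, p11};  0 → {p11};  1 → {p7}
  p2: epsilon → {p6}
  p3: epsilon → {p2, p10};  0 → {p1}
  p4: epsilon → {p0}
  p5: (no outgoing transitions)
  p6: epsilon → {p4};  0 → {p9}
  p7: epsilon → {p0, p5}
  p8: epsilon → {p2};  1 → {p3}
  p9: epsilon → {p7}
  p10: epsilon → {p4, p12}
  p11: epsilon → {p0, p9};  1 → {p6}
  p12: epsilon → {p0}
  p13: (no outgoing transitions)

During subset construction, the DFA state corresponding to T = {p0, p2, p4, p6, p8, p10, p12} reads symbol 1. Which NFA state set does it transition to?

{p0, p2, p3, p4, p6, p8, p10, p12}

p8 on 1 → {p3}.
No 1-transition from p0, p2, p4, p6, p10, p12.
Union after reading 1: {p3}.
Now take the epsilon-closure:
From p3 via epsilon: add p2, p10.
From p2 via epsilon: add p6.
From p10 via epsilon: add p4, p12.
From p4 via epsilon: add p0.
From p0 via epsilon: add p8.
No new states can be added; the closed set is {p0, p2, p3, p4, p6, p8, p10, p12}.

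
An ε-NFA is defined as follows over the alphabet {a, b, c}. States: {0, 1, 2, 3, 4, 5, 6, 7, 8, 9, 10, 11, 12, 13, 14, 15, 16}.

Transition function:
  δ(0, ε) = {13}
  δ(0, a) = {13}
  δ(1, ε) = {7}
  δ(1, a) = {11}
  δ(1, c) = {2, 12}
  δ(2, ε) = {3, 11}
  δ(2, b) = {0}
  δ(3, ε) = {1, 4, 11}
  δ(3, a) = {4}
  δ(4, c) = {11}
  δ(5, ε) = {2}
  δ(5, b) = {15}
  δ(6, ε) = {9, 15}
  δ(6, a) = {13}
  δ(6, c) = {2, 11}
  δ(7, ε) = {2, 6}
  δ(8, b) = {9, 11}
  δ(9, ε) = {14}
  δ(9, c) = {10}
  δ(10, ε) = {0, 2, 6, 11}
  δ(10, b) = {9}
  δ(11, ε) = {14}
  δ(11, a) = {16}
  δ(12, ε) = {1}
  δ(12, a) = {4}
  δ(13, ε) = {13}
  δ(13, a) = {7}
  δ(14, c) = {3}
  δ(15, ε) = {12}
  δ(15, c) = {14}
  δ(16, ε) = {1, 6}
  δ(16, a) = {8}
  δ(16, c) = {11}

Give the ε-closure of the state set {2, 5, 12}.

Start with {2, 5, 12}.
From 2 via ε: add 3, 11.
From 12 via ε: add 1.
From 1 via ε: add 7.
From 3 via ε: add 4.
From 11 via ε: add 14.
From 7 via ε: add 6.
From 6 via ε: add 9, 15.
No new states can be added; the closed set is {1, 2, 3, 4, 5, 6, 7, 9, 11, 12, 14, 15}.

{1, 2, 3, 4, 5, 6, 7, 9, 11, 12, 14, 15}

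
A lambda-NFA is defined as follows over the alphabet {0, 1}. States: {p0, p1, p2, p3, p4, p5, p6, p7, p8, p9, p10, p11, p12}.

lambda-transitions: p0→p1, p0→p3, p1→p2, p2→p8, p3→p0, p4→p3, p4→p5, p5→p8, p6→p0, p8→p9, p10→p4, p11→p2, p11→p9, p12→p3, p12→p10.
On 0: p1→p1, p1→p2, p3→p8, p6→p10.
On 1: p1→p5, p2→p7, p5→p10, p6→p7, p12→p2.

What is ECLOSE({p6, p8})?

{p0, p1, p2, p3, p6, p8, p9}

Start with {p6, p8}.
From p6 via lambda: add p0.
From p8 via lambda: add p9.
From p0 via lambda: add p1, p3.
From p1 via lambda: add p2.
No new states can be added; the closed set is {p0, p1, p2, p3, p6, p8, p9}.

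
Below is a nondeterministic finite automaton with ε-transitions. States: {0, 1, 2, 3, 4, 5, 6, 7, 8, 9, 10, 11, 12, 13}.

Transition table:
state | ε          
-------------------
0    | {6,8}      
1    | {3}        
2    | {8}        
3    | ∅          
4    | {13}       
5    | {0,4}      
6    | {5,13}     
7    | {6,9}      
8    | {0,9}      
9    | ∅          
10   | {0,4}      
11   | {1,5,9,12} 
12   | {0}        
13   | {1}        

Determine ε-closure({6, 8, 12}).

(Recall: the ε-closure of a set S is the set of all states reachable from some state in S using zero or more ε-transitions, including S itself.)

Start with {6, 8, 12}.
From 6 via ε: add 5, 13.
From 8 via ε: add 0, 9.
From 5 via ε: add 4.
From 13 via ε: add 1.
From 1 via ε: add 3.
No new states can be added; the closed set is {0, 1, 3, 4, 5, 6, 8, 9, 12, 13}.

{0, 1, 3, 4, 5, 6, 8, 9, 12, 13}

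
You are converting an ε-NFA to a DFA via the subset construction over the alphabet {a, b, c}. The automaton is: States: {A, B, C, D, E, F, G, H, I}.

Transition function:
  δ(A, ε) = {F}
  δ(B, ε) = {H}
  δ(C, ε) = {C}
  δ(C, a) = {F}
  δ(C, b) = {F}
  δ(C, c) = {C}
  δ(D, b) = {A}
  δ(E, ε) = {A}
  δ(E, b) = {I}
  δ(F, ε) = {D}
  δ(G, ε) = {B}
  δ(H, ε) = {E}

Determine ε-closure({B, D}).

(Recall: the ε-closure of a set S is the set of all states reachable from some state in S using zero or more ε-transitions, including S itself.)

Start with {B, D}.
From B via ε: add H.
From H via ε: add E.
From E via ε: add A.
From A via ε: add F.
No new states can be added; the closed set is {A, B, D, E, F, H}.

{A, B, D, E, F, H}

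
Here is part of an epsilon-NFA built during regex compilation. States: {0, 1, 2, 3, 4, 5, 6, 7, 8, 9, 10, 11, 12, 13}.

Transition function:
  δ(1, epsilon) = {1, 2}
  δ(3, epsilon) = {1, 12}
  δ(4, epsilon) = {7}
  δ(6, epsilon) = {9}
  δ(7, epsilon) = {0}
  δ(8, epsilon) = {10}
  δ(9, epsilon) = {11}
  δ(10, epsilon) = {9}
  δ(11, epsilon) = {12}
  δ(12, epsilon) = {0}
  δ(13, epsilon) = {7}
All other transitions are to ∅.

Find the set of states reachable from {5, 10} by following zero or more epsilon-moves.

{0, 5, 9, 10, 11, 12}

Start with {5, 10}.
From 10 via epsilon: add 9.
From 9 via epsilon: add 11.
From 11 via epsilon: add 12.
From 12 via epsilon: add 0.
No new states can be added; the closed set is {0, 5, 9, 10, 11, 12}.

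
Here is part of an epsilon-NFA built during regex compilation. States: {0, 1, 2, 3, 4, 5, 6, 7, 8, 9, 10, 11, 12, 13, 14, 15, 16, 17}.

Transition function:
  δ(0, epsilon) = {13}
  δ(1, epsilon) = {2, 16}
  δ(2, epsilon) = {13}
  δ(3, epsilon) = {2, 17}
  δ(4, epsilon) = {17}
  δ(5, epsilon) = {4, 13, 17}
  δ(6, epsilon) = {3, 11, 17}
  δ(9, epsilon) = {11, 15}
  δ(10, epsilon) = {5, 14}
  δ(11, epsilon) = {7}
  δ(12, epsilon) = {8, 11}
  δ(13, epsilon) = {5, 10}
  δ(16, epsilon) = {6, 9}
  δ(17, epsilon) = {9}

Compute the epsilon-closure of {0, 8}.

Start with {0, 8}.
From 0 via epsilon: add 13.
From 13 via epsilon: add 5, 10.
From 5 via epsilon: add 4, 17.
From 10 via epsilon: add 14.
From 17 via epsilon: add 9.
From 9 via epsilon: add 11, 15.
From 11 via epsilon: add 7.
No new states can be added; the closed set is {0, 4, 5, 7, 8, 9, 10, 11, 13, 14, 15, 17}.

{0, 4, 5, 7, 8, 9, 10, 11, 13, 14, 15, 17}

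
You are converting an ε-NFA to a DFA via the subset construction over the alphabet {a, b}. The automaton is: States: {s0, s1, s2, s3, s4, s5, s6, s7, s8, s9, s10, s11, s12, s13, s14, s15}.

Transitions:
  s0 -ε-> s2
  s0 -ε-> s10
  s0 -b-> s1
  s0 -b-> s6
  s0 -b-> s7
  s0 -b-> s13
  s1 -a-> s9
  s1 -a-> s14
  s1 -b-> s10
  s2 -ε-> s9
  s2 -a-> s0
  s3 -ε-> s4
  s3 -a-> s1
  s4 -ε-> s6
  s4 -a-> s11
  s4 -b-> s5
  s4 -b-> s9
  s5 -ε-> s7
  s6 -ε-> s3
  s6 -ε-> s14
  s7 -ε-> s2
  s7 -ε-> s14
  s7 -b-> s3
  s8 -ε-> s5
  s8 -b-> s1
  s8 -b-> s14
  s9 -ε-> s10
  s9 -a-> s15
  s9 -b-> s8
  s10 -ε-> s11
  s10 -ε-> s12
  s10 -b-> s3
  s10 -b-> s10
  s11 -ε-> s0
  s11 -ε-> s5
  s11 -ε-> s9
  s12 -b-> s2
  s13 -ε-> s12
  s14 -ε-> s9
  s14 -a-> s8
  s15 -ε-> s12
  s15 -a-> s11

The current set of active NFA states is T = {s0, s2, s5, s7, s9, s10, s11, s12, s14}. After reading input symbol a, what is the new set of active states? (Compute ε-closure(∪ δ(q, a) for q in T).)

s2 on a → {s0}.
s9 on a → {s15}.
s14 on a → {s8}.
No a-transition from s0, s5, s7, s10, s11, s12.
Union after reading a: {s0, s8, s15}.
Now take the ε-closure:
From s0 via ε: add s2, s10.
From s8 via ε: add s5.
From s15 via ε: add s12.
From s2 via ε: add s9.
From s5 via ε: add s7.
From s10 via ε: add s11.
From s7 via ε: add s14.
No new states can be added; the closed set is {s0, s2, s5, s7, s8, s9, s10, s11, s12, s14, s15}.

{s0, s2, s5, s7, s8, s9, s10, s11, s12, s14, s15}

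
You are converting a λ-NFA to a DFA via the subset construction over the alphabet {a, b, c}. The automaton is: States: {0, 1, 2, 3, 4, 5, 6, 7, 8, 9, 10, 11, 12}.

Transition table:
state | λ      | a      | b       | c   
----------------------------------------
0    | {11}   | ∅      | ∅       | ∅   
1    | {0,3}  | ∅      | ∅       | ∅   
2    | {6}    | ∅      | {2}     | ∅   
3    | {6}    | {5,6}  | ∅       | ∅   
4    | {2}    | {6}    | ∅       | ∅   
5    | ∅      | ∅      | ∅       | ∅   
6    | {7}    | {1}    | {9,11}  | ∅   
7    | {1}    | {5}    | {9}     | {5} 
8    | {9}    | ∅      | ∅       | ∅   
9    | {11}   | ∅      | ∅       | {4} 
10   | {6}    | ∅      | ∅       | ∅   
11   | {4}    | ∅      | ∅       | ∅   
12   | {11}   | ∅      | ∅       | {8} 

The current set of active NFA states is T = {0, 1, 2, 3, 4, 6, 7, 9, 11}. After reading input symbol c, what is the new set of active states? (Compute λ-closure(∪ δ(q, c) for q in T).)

{0, 1, 2, 3, 4, 5, 6, 7, 11}

7 on c → {5}.
9 on c → {4}.
No c-transition from 0, 1, 2, 3, 4, 6, 11.
Union after reading c: {4, 5}.
Now take the λ-closure:
From 4 via λ: add 2.
From 2 via λ: add 6.
From 6 via λ: add 7.
From 7 via λ: add 1.
From 1 via λ: add 0, 3.
From 0 via λ: add 11.
No new states can be added; the closed set is {0, 1, 2, 3, 4, 5, 6, 7, 11}.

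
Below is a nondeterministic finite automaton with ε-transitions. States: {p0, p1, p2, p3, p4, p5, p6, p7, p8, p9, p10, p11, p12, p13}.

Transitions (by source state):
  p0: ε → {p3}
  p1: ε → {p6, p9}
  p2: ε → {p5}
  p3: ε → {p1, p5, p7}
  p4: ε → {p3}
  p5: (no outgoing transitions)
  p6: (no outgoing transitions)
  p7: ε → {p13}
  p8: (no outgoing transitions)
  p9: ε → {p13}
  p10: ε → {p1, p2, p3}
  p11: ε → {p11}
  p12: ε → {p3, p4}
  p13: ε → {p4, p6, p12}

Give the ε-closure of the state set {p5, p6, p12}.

{p1, p3, p4, p5, p6, p7, p9, p12, p13}

Start with {p5, p6, p12}.
From p12 via ε: add p3, p4.
From p3 via ε: add p1, p7.
From p1 via ε: add p9.
From p7 via ε: add p13.
No new states can be added; the closed set is {p1, p3, p4, p5, p6, p7, p9, p12, p13}.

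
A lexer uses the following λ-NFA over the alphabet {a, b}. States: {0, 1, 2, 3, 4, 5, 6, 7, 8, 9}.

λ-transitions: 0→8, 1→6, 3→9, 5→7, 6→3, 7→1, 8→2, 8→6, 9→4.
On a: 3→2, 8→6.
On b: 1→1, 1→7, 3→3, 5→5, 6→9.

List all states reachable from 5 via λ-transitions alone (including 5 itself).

{1, 3, 4, 5, 6, 7, 9}

Start with {5}.
From 5 via λ: add 7.
From 7 via λ: add 1.
From 1 via λ: add 6.
From 6 via λ: add 3.
From 3 via λ: add 9.
From 9 via λ: add 4.
No new states can be added; the closed set is {1, 3, 4, 5, 6, 7, 9}.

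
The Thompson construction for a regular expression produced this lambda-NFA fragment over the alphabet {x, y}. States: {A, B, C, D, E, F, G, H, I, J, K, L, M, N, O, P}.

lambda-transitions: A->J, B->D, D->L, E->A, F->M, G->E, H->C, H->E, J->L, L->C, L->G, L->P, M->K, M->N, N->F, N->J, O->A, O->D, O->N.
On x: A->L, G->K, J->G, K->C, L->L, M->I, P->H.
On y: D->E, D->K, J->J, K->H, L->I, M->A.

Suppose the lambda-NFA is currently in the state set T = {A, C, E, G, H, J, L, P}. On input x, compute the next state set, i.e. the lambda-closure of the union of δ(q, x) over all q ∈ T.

A on x → {L}.
G on x → {K}.
J on x → {G}.
L on x → {L}.
P on x → {H}.
No x-transition from C, E, H.
Union after reading x: {G, H, K, L}.
Now take the lambda-closure:
From G via lambda: add E.
From H via lambda: add C.
From L via lambda: add P.
From E via lambda: add A.
From A via lambda: add J.
No new states can be added; the closed set is {A, C, E, G, H, J, K, L, P}.

{A, C, E, G, H, J, K, L, P}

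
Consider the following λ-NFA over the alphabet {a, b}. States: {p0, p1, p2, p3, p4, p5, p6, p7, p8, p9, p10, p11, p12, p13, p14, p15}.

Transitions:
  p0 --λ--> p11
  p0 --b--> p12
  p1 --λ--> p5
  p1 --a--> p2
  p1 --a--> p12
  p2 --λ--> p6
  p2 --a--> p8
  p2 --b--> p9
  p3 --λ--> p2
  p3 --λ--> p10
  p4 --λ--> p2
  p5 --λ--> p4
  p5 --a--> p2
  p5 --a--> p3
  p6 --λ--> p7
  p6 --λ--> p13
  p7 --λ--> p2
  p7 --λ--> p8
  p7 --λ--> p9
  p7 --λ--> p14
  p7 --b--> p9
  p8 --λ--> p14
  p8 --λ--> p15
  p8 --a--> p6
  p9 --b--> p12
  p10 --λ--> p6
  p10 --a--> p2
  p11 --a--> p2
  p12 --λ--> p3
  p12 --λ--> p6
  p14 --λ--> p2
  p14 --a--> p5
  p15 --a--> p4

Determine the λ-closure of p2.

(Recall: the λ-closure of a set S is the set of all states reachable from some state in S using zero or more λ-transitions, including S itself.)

Start with {p2}.
From p2 via λ: add p6.
From p6 via λ: add p7, p13.
From p7 via λ: add p8, p9, p14.
From p8 via λ: add p15.
No new states can be added; the closed set is {p2, p6, p7, p8, p9, p13, p14, p15}.

{p2, p6, p7, p8, p9, p13, p14, p15}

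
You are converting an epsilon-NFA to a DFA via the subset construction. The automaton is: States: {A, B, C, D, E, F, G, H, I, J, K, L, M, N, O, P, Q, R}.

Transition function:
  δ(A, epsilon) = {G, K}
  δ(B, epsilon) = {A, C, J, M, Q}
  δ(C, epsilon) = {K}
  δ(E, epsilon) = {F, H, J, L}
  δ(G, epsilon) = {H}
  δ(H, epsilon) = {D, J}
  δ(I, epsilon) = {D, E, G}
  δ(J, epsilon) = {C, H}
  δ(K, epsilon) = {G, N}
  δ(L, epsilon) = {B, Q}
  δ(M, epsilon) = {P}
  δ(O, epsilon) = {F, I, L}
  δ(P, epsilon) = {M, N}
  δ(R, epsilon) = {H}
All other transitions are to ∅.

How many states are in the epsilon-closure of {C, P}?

9

Start with {C, P}.
From C via epsilon: add K.
From P via epsilon: add M, N.
From K via epsilon: add G.
From G via epsilon: add H.
From H via epsilon: add D, J.
epsilon-closure = {C, D, G, H, J, K, M, N, P}, which has 9 states.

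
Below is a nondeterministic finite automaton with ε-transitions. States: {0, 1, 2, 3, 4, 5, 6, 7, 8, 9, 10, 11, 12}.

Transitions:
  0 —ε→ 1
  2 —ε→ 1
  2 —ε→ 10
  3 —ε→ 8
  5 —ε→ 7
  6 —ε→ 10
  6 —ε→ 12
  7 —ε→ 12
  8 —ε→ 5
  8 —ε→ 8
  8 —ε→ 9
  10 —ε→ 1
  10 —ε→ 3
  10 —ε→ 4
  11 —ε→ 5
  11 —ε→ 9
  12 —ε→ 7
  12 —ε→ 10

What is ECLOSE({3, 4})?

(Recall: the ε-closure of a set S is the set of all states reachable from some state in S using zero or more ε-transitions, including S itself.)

Start with {3, 4}.
From 3 via ε: add 8.
From 8 via ε: add 5, 9.
From 5 via ε: add 7.
From 7 via ε: add 12.
From 12 via ε: add 10.
From 10 via ε: add 1.
No new states can be added; the closed set is {1, 3, 4, 5, 7, 8, 9, 10, 12}.

{1, 3, 4, 5, 7, 8, 9, 10, 12}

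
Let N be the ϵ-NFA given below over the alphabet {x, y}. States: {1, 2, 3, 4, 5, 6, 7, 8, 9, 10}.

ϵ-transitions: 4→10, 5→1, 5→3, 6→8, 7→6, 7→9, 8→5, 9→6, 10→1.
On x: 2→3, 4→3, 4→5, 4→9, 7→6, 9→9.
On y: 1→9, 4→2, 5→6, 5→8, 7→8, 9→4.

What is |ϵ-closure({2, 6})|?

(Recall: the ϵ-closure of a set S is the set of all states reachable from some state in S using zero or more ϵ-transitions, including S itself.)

6

Start with {2, 6}.
From 6 via ϵ: add 8.
From 8 via ϵ: add 5.
From 5 via ϵ: add 1, 3.
ϵ-closure = {1, 2, 3, 5, 6, 8}, which has 6 states.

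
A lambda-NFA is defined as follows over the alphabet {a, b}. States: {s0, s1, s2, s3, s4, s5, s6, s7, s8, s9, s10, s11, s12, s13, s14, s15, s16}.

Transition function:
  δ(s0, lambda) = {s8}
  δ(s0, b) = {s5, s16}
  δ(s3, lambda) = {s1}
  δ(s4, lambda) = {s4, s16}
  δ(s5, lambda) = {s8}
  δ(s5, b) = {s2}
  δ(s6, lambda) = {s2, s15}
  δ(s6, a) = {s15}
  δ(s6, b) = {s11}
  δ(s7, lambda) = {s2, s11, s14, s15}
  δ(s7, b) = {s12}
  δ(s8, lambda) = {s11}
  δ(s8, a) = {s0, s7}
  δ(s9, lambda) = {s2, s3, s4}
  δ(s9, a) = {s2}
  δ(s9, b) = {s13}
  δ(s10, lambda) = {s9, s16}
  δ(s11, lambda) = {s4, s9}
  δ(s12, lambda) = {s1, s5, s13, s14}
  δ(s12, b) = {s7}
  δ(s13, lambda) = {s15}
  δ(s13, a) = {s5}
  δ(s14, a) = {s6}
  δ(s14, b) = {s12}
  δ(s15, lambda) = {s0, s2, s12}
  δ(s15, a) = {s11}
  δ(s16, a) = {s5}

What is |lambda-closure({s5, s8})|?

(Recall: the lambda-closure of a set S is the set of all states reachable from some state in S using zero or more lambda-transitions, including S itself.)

Start with {s5, s8}.
From s8 via lambda: add s11.
From s11 via lambda: add s4, s9.
From s4 via lambda: add s16.
From s9 via lambda: add s2, s3.
From s3 via lambda: add s1.
lambda-closure = {s1, s2, s3, s4, s5, s8, s9, s11, s16}, which has 9 states.

9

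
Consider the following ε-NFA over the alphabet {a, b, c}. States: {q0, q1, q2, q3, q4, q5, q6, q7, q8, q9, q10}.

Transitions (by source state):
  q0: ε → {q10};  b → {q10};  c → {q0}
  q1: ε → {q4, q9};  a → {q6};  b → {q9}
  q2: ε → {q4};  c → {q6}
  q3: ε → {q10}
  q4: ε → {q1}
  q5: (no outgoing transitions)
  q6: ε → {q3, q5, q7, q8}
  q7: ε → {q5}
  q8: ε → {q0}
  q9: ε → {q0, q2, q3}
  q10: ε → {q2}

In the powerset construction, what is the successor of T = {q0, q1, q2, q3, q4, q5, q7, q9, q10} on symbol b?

q0 on b → {q10}.
q1 on b → {q9}.
No b-transition from q2, q3, q4, q5, q7, q9, q10.
Union after reading b: {q9, q10}.
Now take the ε-closure:
From q9 via ε: add q0, q2, q3.
From q2 via ε: add q4.
From q4 via ε: add q1.
No new states can be added; the closed set is {q0, q1, q2, q3, q4, q9, q10}.

{q0, q1, q2, q3, q4, q9, q10}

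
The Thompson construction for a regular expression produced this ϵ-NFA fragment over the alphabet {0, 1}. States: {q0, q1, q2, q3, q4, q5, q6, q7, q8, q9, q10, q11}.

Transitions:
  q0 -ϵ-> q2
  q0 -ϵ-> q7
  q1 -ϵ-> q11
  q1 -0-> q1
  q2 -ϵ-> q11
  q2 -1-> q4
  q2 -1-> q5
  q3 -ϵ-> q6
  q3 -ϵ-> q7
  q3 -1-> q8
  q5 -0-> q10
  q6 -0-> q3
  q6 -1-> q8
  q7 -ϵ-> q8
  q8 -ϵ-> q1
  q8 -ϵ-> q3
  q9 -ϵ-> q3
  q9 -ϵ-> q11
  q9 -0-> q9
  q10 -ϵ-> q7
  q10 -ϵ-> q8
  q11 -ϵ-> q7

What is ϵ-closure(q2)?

{q1, q2, q3, q6, q7, q8, q11}

Start with {q2}.
From q2 via ϵ: add q11.
From q11 via ϵ: add q7.
From q7 via ϵ: add q8.
From q8 via ϵ: add q1, q3.
From q3 via ϵ: add q6.
No new states can be added; the closed set is {q1, q2, q3, q6, q7, q8, q11}.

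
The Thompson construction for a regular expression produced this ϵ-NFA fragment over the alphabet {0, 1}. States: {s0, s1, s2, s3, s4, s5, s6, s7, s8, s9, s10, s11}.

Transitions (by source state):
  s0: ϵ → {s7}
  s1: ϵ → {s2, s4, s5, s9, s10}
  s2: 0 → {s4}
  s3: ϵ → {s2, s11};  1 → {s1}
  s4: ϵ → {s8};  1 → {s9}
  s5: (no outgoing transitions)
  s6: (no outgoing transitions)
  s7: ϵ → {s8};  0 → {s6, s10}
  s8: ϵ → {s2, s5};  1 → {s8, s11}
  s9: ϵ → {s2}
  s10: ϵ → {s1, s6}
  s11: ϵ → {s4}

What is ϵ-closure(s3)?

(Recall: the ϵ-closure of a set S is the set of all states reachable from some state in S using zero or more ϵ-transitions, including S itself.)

Start with {s3}.
From s3 via ϵ: add s2, s11.
From s11 via ϵ: add s4.
From s4 via ϵ: add s8.
From s8 via ϵ: add s5.
No new states can be added; the closed set is {s2, s3, s4, s5, s8, s11}.

{s2, s3, s4, s5, s8, s11}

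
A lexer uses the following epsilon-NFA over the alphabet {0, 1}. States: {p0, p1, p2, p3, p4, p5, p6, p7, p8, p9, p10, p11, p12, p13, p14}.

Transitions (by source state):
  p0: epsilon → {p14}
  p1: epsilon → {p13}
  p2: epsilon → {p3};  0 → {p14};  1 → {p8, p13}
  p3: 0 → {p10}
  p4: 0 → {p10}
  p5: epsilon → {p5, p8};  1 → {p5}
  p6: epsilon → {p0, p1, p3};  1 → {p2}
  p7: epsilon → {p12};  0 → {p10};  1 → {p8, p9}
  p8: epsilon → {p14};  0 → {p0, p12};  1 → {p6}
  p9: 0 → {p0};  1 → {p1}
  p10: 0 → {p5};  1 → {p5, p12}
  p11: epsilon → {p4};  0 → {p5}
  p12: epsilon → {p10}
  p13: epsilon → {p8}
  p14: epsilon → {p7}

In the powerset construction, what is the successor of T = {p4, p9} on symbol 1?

{p1, p7, p8, p10, p12, p13, p14}

p9 on 1 → {p1}.
No 1-transition from p4.
Union after reading 1: {p1}.
Now take the epsilon-closure:
From p1 via epsilon: add p13.
From p13 via epsilon: add p8.
From p8 via epsilon: add p14.
From p14 via epsilon: add p7.
From p7 via epsilon: add p12.
From p12 via epsilon: add p10.
No new states can be added; the closed set is {p1, p7, p8, p10, p12, p13, p14}.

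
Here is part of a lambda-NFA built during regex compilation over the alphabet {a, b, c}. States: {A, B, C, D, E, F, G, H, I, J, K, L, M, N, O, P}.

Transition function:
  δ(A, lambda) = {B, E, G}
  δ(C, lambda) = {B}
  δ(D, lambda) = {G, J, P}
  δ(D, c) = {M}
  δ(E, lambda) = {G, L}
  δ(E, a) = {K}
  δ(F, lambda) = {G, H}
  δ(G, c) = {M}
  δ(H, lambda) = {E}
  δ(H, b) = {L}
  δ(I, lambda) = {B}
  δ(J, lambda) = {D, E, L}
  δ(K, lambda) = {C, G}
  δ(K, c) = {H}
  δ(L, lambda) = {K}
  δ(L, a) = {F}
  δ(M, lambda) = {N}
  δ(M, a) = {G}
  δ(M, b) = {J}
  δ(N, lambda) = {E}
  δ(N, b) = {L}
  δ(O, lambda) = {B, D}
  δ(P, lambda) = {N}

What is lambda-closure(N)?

{B, C, E, G, K, L, N}

Start with {N}.
From N via lambda: add E.
From E via lambda: add G, L.
From L via lambda: add K.
From K via lambda: add C.
From C via lambda: add B.
No new states can be added; the closed set is {B, C, E, G, K, L, N}.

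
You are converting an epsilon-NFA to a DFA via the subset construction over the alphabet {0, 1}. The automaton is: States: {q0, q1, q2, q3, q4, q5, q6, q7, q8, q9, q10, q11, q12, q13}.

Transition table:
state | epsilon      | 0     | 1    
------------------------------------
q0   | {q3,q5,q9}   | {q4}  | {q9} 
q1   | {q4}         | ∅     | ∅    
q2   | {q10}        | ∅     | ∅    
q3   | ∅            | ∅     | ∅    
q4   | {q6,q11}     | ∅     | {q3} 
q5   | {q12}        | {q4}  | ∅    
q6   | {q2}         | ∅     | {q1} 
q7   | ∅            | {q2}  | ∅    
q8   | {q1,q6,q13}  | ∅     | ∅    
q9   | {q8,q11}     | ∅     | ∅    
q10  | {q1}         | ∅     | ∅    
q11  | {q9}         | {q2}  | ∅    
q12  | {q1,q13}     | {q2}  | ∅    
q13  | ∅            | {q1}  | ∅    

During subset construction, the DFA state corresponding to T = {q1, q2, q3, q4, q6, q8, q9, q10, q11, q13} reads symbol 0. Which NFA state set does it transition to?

{q1, q2, q4, q6, q8, q9, q10, q11, q13}

q11 on 0 → {q2}.
q13 on 0 → {q1}.
No 0-transition from q1, q2, q3, q4, q6, q8, q9, q10.
Union after reading 0: {q1, q2}.
Now take the epsilon-closure:
From q1 via epsilon: add q4.
From q2 via epsilon: add q10.
From q4 via epsilon: add q6, q11.
From q11 via epsilon: add q9.
From q9 via epsilon: add q8.
From q8 via epsilon: add q13.
No new states can be added; the closed set is {q1, q2, q4, q6, q8, q9, q10, q11, q13}.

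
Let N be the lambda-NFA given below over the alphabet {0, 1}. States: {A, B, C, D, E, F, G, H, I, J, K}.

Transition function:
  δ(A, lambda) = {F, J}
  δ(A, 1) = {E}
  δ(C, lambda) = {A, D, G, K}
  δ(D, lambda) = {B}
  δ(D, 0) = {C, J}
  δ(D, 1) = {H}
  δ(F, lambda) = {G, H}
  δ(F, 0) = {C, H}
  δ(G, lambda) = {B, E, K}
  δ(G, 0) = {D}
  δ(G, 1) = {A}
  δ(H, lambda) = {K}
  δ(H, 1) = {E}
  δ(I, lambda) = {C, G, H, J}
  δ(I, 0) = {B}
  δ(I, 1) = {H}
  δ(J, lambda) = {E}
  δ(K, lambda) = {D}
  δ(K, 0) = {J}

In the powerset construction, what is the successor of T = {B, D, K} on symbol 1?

{B, D, H, K}

D on 1 → {H}.
No 1-transition from B, K.
Union after reading 1: {H}.
Now take the lambda-closure:
From H via lambda: add K.
From K via lambda: add D.
From D via lambda: add B.
No new states can be added; the closed set is {B, D, H, K}.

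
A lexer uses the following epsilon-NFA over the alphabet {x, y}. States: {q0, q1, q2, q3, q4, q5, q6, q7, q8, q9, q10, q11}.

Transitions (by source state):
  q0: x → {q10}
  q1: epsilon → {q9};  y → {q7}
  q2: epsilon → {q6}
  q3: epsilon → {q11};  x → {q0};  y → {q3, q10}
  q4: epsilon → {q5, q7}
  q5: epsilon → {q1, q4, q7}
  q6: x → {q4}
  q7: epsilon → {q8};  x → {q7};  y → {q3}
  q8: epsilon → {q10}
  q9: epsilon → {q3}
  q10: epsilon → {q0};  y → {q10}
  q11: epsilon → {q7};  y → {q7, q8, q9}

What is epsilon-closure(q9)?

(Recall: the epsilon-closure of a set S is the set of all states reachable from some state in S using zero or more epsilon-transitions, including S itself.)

Start with {q9}.
From q9 via epsilon: add q3.
From q3 via epsilon: add q11.
From q11 via epsilon: add q7.
From q7 via epsilon: add q8.
From q8 via epsilon: add q10.
From q10 via epsilon: add q0.
No new states can be added; the closed set is {q0, q3, q7, q8, q9, q10, q11}.

{q0, q3, q7, q8, q9, q10, q11}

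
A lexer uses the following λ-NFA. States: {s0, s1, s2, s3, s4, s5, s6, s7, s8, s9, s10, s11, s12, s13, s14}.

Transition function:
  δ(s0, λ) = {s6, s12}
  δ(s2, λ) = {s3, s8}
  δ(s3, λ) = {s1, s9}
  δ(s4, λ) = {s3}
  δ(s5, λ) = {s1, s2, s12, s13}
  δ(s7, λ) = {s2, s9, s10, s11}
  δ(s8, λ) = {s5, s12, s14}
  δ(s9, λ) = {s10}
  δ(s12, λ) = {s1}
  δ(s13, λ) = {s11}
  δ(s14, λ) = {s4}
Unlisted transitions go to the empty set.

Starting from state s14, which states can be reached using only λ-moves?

Start with {s14}.
From s14 via λ: add s4.
From s4 via λ: add s3.
From s3 via λ: add s1, s9.
From s9 via λ: add s10.
No new states can be added; the closed set is {s1, s3, s4, s9, s10, s14}.

{s1, s3, s4, s9, s10, s14}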